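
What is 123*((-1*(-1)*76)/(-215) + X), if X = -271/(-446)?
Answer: 2997387/95890 ≈ 31.259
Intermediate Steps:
X = 271/446 (X = -271*(-1/446) = 271/446 ≈ 0.60762)
123*((-1*(-1)*76)/(-215) + X) = 123*((-1*(-1)*76)/(-215) + 271/446) = 123*((1*76)*(-1/215) + 271/446) = 123*(76*(-1/215) + 271/446) = 123*(-76/215 + 271/446) = 123*(24369/95890) = 2997387/95890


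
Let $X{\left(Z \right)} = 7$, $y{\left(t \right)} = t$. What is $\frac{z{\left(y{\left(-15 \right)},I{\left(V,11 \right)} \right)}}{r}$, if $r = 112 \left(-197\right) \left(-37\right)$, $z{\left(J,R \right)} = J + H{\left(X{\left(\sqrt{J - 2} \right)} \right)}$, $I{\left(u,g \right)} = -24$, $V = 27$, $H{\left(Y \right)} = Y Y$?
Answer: $\frac{17}{408184} \approx 4.1648 \cdot 10^{-5}$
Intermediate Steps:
$H{\left(Y \right)} = Y^{2}$
$z{\left(J,R \right)} = 49 + J$ ($z{\left(J,R \right)} = J + 7^{2} = J + 49 = 49 + J$)
$r = 816368$ ($r = \left(-22064\right) \left(-37\right) = 816368$)
$\frac{z{\left(y{\left(-15 \right)},I{\left(V,11 \right)} \right)}}{r} = \frac{49 - 15}{816368} = 34 \cdot \frac{1}{816368} = \frac{17}{408184}$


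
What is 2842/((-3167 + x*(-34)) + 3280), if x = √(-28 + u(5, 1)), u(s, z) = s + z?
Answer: 321146/38201 + 96628*I*√22/38201 ≈ 8.4067 + 11.864*I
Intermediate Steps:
x = I*√22 (x = √(-28 + (5 + 1)) = √(-28 + 6) = √(-22) = I*√22 ≈ 4.6904*I)
2842/((-3167 + x*(-34)) + 3280) = 2842/((-3167 + (I*√22)*(-34)) + 3280) = 2842/((-3167 - 34*I*√22) + 3280) = 2842/(113 - 34*I*√22)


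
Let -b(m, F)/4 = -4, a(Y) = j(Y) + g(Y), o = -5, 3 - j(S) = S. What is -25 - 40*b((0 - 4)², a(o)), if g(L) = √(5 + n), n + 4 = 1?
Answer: -665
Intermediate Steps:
n = -3 (n = -4 + 1 = -3)
j(S) = 3 - S
g(L) = √2 (g(L) = √(5 - 3) = √2)
a(Y) = 3 + √2 - Y (a(Y) = (3 - Y) + √2 = 3 + √2 - Y)
b(m, F) = 16 (b(m, F) = -4*(-4) = 16)
-25 - 40*b((0 - 4)², a(o)) = -25 - 40*16 = -25 - 640 = -665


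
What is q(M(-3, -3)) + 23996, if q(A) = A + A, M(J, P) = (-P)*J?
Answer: 23978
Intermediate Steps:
M(J, P) = -J*P
q(A) = 2*A
q(M(-3, -3)) + 23996 = 2*(-1*(-3)*(-3)) + 23996 = 2*(-9) + 23996 = -18 + 23996 = 23978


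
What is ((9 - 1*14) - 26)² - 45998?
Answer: -45037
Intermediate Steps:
((9 - 1*14) - 26)² - 45998 = ((9 - 14) - 26)² - 45998 = (-5 - 26)² - 45998 = (-31)² - 45998 = 961 - 45998 = -45037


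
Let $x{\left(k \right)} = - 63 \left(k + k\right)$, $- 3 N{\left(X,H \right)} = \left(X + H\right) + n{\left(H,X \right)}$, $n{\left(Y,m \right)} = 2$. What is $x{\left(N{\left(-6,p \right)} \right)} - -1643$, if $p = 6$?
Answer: $1727$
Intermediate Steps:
$N{\left(X,H \right)} = - \frac{2}{3} - \frac{H}{3} - \frac{X}{3}$ ($N{\left(X,H \right)} = - \frac{\left(X + H\right) + 2}{3} = - \frac{\left(H + X\right) + 2}{3} = - \frac{2 + H + X}{3} = - \frac{2}{3} - \frac{H}{3} - \frac{X}{3}$)
$x{\left(k \right)} = - 126 k$ ($x{\left(k \right)} = - 63 \cdot 2 k = - 126 k$)
$x{\left(N{\left(-6,p \right)} \right)} - -1643 = - 126 \left(- \frac{2}{3} - 2 - -2\right) - -1643 = - 126 \left(- \frac{2}{3} - 2 + 2\right) + 1643 = \left(-126\right) \left(- \frac{2}{3}\right) + 1643 = 84 + 1643 = 1727$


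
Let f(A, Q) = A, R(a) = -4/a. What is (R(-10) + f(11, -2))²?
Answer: 3249/25 ≈ 129.96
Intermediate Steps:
(R(-10) + f(11, -2))² = (-4/(-10) + 11)² = (-4*(-⅒) + 11)² = (⅖ + 11)² = (57/5)² = 3249/25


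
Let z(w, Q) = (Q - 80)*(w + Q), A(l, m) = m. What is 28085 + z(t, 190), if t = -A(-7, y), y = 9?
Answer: 47995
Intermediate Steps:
t = -9 (t = -1*9 = -9)
z(w, Q) = (-80 + Q)*(Q + w)
28085 + z(t, 190) = 28085 + (190² - 80*190 - 80*(-9) + 190*(-9)) = 28085 + (36100 - 15200 + 720 - 1710) = 28085 + 19910 = 47995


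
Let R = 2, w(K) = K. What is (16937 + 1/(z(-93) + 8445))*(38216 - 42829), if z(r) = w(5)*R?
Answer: -660592375968/8455 ≈ -7.8130e+7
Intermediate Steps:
z(r) = 10 (z(r) = 5*2 = 10)
(16937 + 1/(z(-93) + 8445))*(38216 - 42829) = (16937 + 1/(10 + 8445))*(38216 - 42829) = (16937 + 1/8455)*(-4613) = (143202336/8455)*(-4613) = -660592375968/8455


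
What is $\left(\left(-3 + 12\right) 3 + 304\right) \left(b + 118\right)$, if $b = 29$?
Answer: $48657$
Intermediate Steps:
$\left(\left(-3 + 12\right) 3 + 304\right) \left(b + 118\right) = \left(\left(-3 + 12\right) 3 + 304\right) \left(29 + 118\right) = \left(9 \cdot 3 + 304\right) 147 = \left(27 + 304\right) 147 = 331 \cdot 147 = 48657$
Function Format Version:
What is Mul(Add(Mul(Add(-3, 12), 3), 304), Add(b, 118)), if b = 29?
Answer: 48657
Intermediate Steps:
Mul(Add(Mul(Add(-3, 12), 3), 304), Add(b, 118)) = Mul(Add(Mul(Add(-3, 12), 3), 304), Add(29, 118)) = Mul(Add(Mul(9, 3), 304), 147) = Mul(Add(27, 304), 147) = Mul(331, 147) = 48657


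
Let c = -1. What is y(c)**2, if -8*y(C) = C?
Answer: 1/64 ≈ 0.015625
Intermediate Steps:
y(C) = -C/8
y(c)**2 = (-1/8*(-1))**2 = (1/8)**2 = 1/64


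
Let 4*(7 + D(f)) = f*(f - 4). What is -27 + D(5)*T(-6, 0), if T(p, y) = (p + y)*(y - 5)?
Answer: -399/2 ≈ -199.50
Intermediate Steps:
T(p, y) = (-5 + y)*(p + y) (T(p, y) = (p + y)*(-5 + y) = (-5 + y)*(p + y))
D(f) = -7 + f*(-4 + f)/4 (D(f) = -7 + (f*(f - 4))/4 = -7 + (f*(-4 + f))/4 = -7 + f*(-4 + f)/4)
-27 + D(5)*T(-6, 0) = -27 + (-7 - 1*5 + (¼)*5²)*(0² - 5*(-6) - 5*0 - 6*0) = -27 + (-7 - 5 + (¼)*25)*(0 + 30 + 0 + 0) = -27 + (-7 - 5 + 25/4)*30 = -27 - 23/4*30 = -27 - 345/2 = -399/2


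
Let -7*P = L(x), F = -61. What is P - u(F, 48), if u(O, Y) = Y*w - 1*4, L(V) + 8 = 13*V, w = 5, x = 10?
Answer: -1774/7 ≈ -253.43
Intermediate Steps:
L(V) = -8 + 13*V
u(O, Y) = -4 + 5*Y (u(O, Y) = Y*5 - 1*4 = 5*Y - 4 = -4 + 5*Y)
P = -122/7 (P = -(-8 + 13*10)/7 = -(-8 + 130)/7 = -1/7*122 = -122/7 ≈ -17.429)
P - u(F, 48) = -122/7 - (-4 + 5*48) = -122/7 - (-4 + 240) = -122/7 - 1*236 = -122/7 - 236 = -1774/7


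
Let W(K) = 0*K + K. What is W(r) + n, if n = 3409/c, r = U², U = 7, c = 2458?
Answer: 123851/2458 ≈ 50.387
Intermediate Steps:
r = 49 (r = 7² = 49)
n = 3409/2458 ≈ 1.3869
W(K) = K (W(K) = 0 + K = K)
W(r) + n = 49 + 3409/2458 = 123851/2458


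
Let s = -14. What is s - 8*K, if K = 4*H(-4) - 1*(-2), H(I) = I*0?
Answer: -30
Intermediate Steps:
H(I) = 0
K = 2 (K = 4*0 - 1*(-2) = 0 + 2 = 2)
s - 8*K = -14 - 8*2 = -14 - 16 = -30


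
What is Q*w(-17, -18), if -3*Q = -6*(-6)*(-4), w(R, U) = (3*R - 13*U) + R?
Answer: 7968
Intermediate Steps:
w(R, U) = -13*U + 4*R (w(R, U) = (-13*U + 3*R) + R = -13*U + 4*R)
Q = 48 (Q = -(-6*(-6))*(-4)/3 = -12*(-4) = -⅓*(-144) = 48)
Q*w(-17, -18) = 48*(-13*(-18) + 4*(-17)) = 48*(234 - 68) = 48*166 = 7968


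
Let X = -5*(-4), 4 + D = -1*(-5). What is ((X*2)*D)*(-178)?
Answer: -7120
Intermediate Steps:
D = 1 (D = -4 - 1*(-5) = -4 + 5 = 1)
X = 20
((X*2)*D)*(-178) = ((20*2)*1)*(-178) = (40*1)*(-178) = 40*(-178) = -7120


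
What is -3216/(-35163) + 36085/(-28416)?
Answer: -43610037/37007104 ≈ -1.1784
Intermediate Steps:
-3216/(-35163) + 36085/(-28416) = -3216*(-1/35163) + 36085*(-1/28416) = 1072/11721 - 36085/28416 = -43610037/37007104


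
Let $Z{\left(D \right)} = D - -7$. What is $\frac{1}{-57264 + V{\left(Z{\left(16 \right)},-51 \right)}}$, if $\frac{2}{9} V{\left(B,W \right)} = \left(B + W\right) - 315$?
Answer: $- \frac{2}{117615} \approx -1.7005 \cdot 10^{-5}$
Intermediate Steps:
$Z{\left(D \right)} = 7 + D$ ($Z{\left(D \right)} = D + 7 = 7 + D$)
$V{\left(B,W \right)} = - \frac{2835}{2} + \frac{9 B}{2} + \frac{9 W}{2}$ ($V{\left(B,W \right)} = \frac{9 \left(\left(B + W\right) - 315\right)}{2} = \frac{9 \left(-315 + B + W\right)}{2} = - \frac{2835}{2} + \frac{9 B}{2} + \frac{9 W}{2}$)
$\frac{1}{-57264 + V{\left(Z{\left(16 \right)},-51 \right)}} = \frac{1}{-57264 + \left(- \frac{2835}{2} + \frac{9 \left(7 + 16\right)}{2} + \frac{9}{2} \left(-51\right)\right)} = \frac{1}{-57264 - \frac{3087}{2}} = \frac{1}{- \frac{117615}{2}} = - \frac{2}{117615}$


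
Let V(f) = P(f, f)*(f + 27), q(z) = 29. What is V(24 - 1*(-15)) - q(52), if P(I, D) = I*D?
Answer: 100357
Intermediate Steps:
P(I, D) = D*I
V(f) = f²*(27 + f) (V(f) = (f*f)*(f + 27) = f²*(27 + f))
V(24 - 1*(-15)) - q(52) = (24 - 1*(-15))²*(27 + (24 - 1*(-15))) - 1*29 = (24 + 15)²*(27 + (24 + 15)) - 29 = 39²*(27 + 39) - 29 = 1521*66 - 29 = 100386 - 29 = 100357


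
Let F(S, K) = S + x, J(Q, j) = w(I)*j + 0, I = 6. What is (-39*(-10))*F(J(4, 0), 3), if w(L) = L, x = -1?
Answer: -390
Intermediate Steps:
J(Q, j) = 6*j (J(Q, j) = 6*j + 0 = 6*j)
F(S, K) = -1 + S (F(S, K) = S - 1 = -1 + S)
(-39*(-10))*F(J(4, 0), 3) = (-39*(-10))*(-1 + 6*0) = 390*(-1 + 0) = 390*(-1) = -390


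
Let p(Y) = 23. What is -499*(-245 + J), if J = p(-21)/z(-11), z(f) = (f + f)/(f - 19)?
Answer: 1172650/11 ≈ 1.0660e+5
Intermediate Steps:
z(f) = 2*f/(-19 + f) (z(f) = (2*f)/(-19 + f) = 2*f/(-19 + f))
J = 345/11 (J = 23/((2*(-11)/(-19 - 11))) = 23/((2*(-11)/(-30))) = 23/((2*(-11)*(-1/30))) = 23/(11/15) = 23*(15/11) = 345/11 ≈ 31.364)
-499*(-245 + J) = -499*(-245 + 345/11) = -499*(-2350/11) = 1172650/11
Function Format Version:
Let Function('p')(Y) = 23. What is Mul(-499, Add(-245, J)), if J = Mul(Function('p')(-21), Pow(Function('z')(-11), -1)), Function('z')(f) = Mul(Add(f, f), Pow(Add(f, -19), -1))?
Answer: Rational(1172650, 11) ≈ 1.0660e+5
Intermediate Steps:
Function('z')(f) = Mul(2, f, Pow(Add(-19, f), -1)) (Function('z')(f) = Mul(Mul(2, f), Pow(Add(-19, f), -1)) = Mul(2, f, Pow(Add(-19, f), -1)))
J = Rational(345, 11) (J = Mul(23, Pow(Mul(2, -11, Pow(Add(-19, -11), -1)), -1)) = Mul(23, Pow(Mul(2, -11, Pow(-30, -1)), -1)) = Mul(23, Pow(Mul(2, -11, Rational(-1, 30)), -1)) = Mul(23, Pow(Rational(11, 15), -1)) = Mul(23, Rational(15, 11)) = Rational(345, 11) ≈ 31.364)
Mul(-499, Add(-245, J)) = Mul(-499, Add(-245, Rational(345, 11))) = Mul(-499, Rational(-2350, 11)) = Rational(1172650, 11)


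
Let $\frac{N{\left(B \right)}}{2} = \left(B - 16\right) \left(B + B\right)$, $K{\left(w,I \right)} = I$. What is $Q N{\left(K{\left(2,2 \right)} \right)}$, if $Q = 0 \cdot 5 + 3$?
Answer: $-336$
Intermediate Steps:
$Q = 3$ ($Q = 0 + 3 = 3$)
$N{\left(B \right)} = 4 B \left(-16 + B\right)$ ($N{\left(B \right)} = 2 \left(B - 16\right) \left(B + B\right) = 2 \left(-16 + B\right) 2 B = 2 \cdot 2 B \left(-16 + B\right) = 4 B \left(-16 + B\right)$)
$Q N{\left(K{\left(2,2 \right)} \right)} = 3 \cdot 4 \cdot 2 \left(-16 + 2\right) = 3 \cdot 4 \cdot 2 \left(-14\right) = 3 \left(-112\right) = -336$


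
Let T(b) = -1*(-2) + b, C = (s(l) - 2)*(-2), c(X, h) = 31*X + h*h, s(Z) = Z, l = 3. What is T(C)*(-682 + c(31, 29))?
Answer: 0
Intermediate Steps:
c(X, h) = h**2 + 31*X (c(X, h) = 31*X + h**2 = h**2 + 31*X)
C = -2 (C = (3 - 2)*(-2) = 1*(-2) = -2)
T(b) = 2 + b
T(C)*(-682 + c(31, 29)) = (2 - 2)*(-682 + (29**2 + 31*31)) = 0*(-682 + (841 + 961)) = 0*(-682 + 1802) = 0*1120 = 0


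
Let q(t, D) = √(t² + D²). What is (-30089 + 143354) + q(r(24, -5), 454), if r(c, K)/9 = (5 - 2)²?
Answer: 113265 + √212677 ≈ 1.1373e+5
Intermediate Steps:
r(c, K) = 81 (r(c, K) = 9*(5 - 2)² = 9*3² = 9*9 = 81)
q(t, D) = √(D² + t²)
(-30089 + 143354) + q(r(24, -5), 454) = (-30089 + 143354) + √(454² + 81²) = 113265 + √(206116 + 6561) = 113265 + √212677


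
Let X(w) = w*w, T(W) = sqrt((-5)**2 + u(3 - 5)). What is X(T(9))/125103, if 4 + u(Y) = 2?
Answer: 23/125103 ≈ 0.00018385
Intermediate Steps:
u(Y) = -2 (u(Y) = -4 + 2 = -2)
T(W) = sqrt(23) (T(W) = sqrt((-5)**2 - 2) = sqrt(25 - 2) = sqrt(23))
X(w) = w**2
X(T(9))/125103 = (sqrt(23))**2/125103 = 23*(1/125103) = 23/125103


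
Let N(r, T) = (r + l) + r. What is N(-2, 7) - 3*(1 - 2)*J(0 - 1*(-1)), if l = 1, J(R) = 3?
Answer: 6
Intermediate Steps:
N(r, T) = 1 + 2*r (N(r, T) = (r + 1) + r = (1 + r) + r = 1 + 2*r)
N(-2, 7) - 3*(1 - 2)*J(0 - 1*(-1)) = (1 + 2*(-2)) - 3*(1 - 2)*3 = (1 - 4) - (-3)*3 = -3 - 3*(-3) = -3 + 9 = 6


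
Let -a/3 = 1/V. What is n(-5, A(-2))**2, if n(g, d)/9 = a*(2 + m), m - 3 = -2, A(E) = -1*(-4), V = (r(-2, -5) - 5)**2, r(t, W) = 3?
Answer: 6561/16 ≈ 410.06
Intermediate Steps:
V = 4 (V = (3 - 5)**2 = (-2)**2 = 4)
A(E) = 4
m = 1 (m = 3 - 2 = 1)
a = -3/4 ≈ -0.75000
n(g, d) = -81/4 (n(g, d) = 9*(-3*(2 + 1)/4) = 9*(-3/4*3) = 9*(-9/4) = -81/4)
n(-5, A(-2))**2 = (-81/4)**2 = 6561/16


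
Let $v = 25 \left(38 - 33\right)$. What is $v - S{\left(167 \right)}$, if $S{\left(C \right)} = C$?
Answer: $-42$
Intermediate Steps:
$v = 125$ ($v = 25 \cdot 5 = 125$)
$v - S{\left(167 \right)} = 125 - 167 = -42$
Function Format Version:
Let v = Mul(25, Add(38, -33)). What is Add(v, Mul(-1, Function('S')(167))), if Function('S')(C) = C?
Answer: -42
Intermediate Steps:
v = 125 (v = Mul(25, 5) = 125)
Add(v, Mul(-1, Function('S')(167))) = Add(125, Mul(-1, 167)) = Add(125, -167) = -42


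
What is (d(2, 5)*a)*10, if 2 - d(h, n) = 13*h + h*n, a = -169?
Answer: 57460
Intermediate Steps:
d(h, n) = 2 - 13*h - h*n (d(h, n) = 2 - (13*h + h*n) = 2 + (-13*h - h*n) = 2 - 13*h - h*n)
(d(2, 5)*a)*10 = ((2 - 13*2 - 1*2*5)*(-169))*10 = ((2 - 26 - 10)*(-169))*10 = -34*(-169)*10 = 5746*10 = 57460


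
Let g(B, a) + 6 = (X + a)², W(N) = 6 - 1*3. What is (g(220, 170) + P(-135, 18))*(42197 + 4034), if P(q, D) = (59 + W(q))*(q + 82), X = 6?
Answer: 1279859004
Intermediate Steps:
W(N) = 3 (W(N) = 6 - 3 = 3)
g(B, a) = -6 + (6 + a)²
P(q, D) = 5084 + 62*q (P(q, D) = (59 + 3)*(q + 82) = 62*(82 + q) = 5084 + 62*q)
(g(220, 170) + P(-135, 18))*(42197 + 4034) = ((-6 + (6 + 170)²) + (5084 + 62*(-135)))*(42197 + 4034) = ((-6 + 176²) + (5084 - 8370))*46231 = ((-6 + 30976) - 3286)*46231 = (30970 - 3286)*46231 = 27684*46231 = 1279859004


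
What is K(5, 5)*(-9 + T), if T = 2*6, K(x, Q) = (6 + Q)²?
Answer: 363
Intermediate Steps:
T = 12
K(5, 5)*(-9 + T) = (6 + 5)²*(-9 + 12) = 11²*3 = 121*3 = 363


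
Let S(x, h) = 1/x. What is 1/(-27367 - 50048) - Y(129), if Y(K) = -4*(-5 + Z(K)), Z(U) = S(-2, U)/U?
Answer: -66628553/3328845 ≈ -20.016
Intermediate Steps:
Z(U) = -1/(2*U) (Z(U) = 1/((-2)*U) = -1/(2*U))
Y(K) = 20 + 2/K (Y(K) = -4*(-5 - 1/(2*K)) = 20 + 2/K)
1/(-27367 - 50048) - Y(129) = 1/(-27367 - 50048) - (20 + 2/129) = 1/(-77415) - (20 + 2*(1/129)) = -1/77415 - (20 + 2/129) = -1/77415 - 1*2582/129 = -1/77415 - 2582/129 = -66628553/3328845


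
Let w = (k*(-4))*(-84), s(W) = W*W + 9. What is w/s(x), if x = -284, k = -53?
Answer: -17808/80665 ≈ -0.22076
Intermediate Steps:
s(W) = 9 + W**2 (s(W) = W**2 + 9 = 9 + W**2)
w = -17808 (w = -53*(-4)*(-84) = 212*(-84) = -17808)
w/s(x) = -17808/(9 + (-284)**2) = -17808/(9 + 80656) = -17808/80665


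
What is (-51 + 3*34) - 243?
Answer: -192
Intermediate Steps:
(-51 + 3*34) - 243 = (-51 + 102) - 243 = 51 - 243 = -192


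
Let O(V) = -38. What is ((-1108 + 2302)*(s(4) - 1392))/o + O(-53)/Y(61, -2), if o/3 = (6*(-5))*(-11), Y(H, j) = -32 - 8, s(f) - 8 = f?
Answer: -365951/220 ≈ -1663.4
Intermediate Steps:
s(f) = 8 + f
Y(H, j) = -40
o = 990 (o = 3*((6*(-5))*(-11)) = 3*(-30*(-11)) = 3*330 = 990)
((-1108 + 2302)*(s(4) - 1392))/o + O(-53)/Y(61, -2) = ((-1108 + 2302)*((8 + 4) - 1392))/990 - 38/(-40) = (1194*(12 - 1392))*(1/990) - 38*(-1/40) = (1194*(-1380))*(1/990) + 19/20 = -1647720*1/990 + 19/20 = -18308/11 + 19/20 = -365951/220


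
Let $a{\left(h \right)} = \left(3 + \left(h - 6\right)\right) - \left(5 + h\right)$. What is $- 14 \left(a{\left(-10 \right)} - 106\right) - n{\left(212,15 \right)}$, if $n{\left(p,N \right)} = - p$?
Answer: $1808$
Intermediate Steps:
$a{\left(h \right)} = -8$ ($a{\left(h \right)} = \left(3 + \left(h - 6\right)\right) - \left(5 + h\right) = \left(3 + \left(-6 + h\right)\right) - \left(5 + h\right) = \left(-3 + h\right) - \left(5 + h\right) = -8$)
$- 14 \left(a{\left(-10 \right)} - 106\right) - n{\left(212,15 \right)} = - 14 \left(-8 - 106\right) - \left(-1\right) 212 = \left(-14\right) \left(-114\right) - -212 = 1596 + 212 = 1808$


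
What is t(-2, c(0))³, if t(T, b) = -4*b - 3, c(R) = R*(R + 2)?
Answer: -27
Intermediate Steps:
c(R) = R*(2 + R)
t(T, b) = -3 - 4*b
t(-2, c(0))³ = (-3 - 0*(2 + 0))³ = (-3 - 0*2)³ = (-3 - 4*0)³ = (-3 + 0)³ = (-3)³ = -27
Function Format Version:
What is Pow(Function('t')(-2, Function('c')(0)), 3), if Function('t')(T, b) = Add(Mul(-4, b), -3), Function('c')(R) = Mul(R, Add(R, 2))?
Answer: -27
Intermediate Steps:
Function('c')(R) = Mul(R, Add(2, R))
Function('t')(T, b) = Add(-3, Mul(-4, b))
Pow(Function('t')(-2, Function('c')(0)), 3) = Pow(Add(-3, Mul(-4, Mul(0, Add(2, 0)))), 3) = Pow(Add(-3, Mul(-4, Mul(0, 2))), 3) = Pow(Add(-3, Mul(-4, 0)), 3) = Pow(Add(-3, 0), 3) = Pow(-3, 3) = -27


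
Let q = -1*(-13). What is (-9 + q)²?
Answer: 16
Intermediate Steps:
q = 13
(-9 + q)² = (-9 + 13)² = 4² = 16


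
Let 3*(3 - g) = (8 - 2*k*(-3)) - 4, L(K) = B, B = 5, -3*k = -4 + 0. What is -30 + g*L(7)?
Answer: -35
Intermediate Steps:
k = 4/3 (k = -(-4 + 0)/3 = -⅓*(-4) = 4/3 ≈ 1.3333)
L(K) = 5
g = -1 (g = 3 - ((8 - 2*4/3*(-3)) - 4)/3 = 3 - ((8 - 8/3*(-3)) - 4)/3 = 3 - ((8 + 8) - 4)/3 = 3 - (16 - 4)/3 = 3 - ⅓*12 = 3 - 4 = -1)
-30 + g*L(7) = -30 - 1*5 = -30 - 5 = -35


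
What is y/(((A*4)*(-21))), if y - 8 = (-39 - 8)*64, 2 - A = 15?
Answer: -250/91 ≈ -2.7473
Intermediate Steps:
A = -13 (A = 2 - 1*15 = 2 - 15 = -13)
y = -3000 (y = 8 + (-39 - 8)*64 = 8 - 47*64 = 8 - 3008 = -3000)
y/(((A*4)*(-21))) = -3000/(-13*4*(-21)) = -3000/((-52*(-21))) = -3000/1092 = -3000*1/1092 = -250/91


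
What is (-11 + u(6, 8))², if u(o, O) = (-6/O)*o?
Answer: 961/4 ≈ 240.25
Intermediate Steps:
u(o, O) = -6*o/O
(-11 + u(6, 8))² = (-11 - 6*6/8)² = (-11 - 6*6*⅛)² = (-11 - 9/2)² = (-31/2)² = 961/4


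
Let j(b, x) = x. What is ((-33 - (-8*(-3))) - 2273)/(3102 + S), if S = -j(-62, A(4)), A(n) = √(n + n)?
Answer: -1806915/2405599 - 1165*√2/2405599 ≈ -0.75181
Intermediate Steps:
A(n) = √2*√n (A(n) = √(2*n) = √2*√n)
S = -2*√2 (S = -√2*√4 = -√2*2 = -2*√2 ≈ -2.8284)
((-33 - (-8*(-3))) - 2273)/(3102 + S) = ((-33 - (-8*(-3))) - 2273)/(3102 - 2*√2) = ((-33 - 24) - 2273)/(3102 - 2*√2) = (-57 - 2273)/(3102 - 2*√2) = -2330/(3102 - 2*√2)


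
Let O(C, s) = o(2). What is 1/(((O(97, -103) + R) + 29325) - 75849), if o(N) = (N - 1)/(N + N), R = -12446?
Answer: -4/235879 ≈ -1.6958e-5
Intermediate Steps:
o(N) = (-1 + N)/(2*N) (o(N) = (-1 + N)/((2*N)) = (-1 + N)*(1/(2*N)) = (-1 + N)/(2*N))
O(C, s) = 1/4 (O(C, s) = (1/2)*(-1 + 2)/2 = (1/2)*(1/2)*1 = 1/4)
1/(((O(97, -103) + R) + 29325) - 75849) = 1/(((1/4 - 12446) + 29325) - 75849) = 1/((-49783/4 + 29325) - 75849) = 1/(67517/4 - 75849) = 1/(-235879/4) = -4/235879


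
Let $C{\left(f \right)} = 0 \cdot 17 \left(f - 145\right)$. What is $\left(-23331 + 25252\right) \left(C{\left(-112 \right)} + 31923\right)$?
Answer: $61324083$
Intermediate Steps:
$C{\left(f \right)} = 0$ ($C{\left(f \right)} = 0 \left(-145 + f\right) = 0$)
$\left(-23331 + 25252\right) \left(C{\left(-112 \right)} + 31923\right) = \left(-23331 + 25252\right) \left(0 + 31923\right) = 1921 \cdot 31923 = 61324083$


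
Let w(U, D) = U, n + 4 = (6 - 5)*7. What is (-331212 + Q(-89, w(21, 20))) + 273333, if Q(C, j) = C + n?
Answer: -57965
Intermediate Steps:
n = 3 (n = -4 + (6 - 5)*7 = -4 + 1*7 = -4 + 7 = 3)
Q(C, j) = 3 + C (Q(C, j) = C + 3 = 3 + C)
(-331212 + Q(-89, w(21, 20))) + 273333 = (-331212 + (3 - 89)) + 273333 = (-331212 - 86) + 273333 = -331298 + 273333 = -57965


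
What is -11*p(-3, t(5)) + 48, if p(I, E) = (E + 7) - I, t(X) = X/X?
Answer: -73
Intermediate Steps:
t(X) = 1
p(I, E) = 7 + E - I (p(I, E) = (7 + E) - I = 7 + E - I)
-11*p(-3, t(5)) + 48 = -11*(7 + 1 - 1*(-3)) + 48 = -11*(7 + 1 + 3) + 48 = -11*11 + 48 = -121 + 48 = -73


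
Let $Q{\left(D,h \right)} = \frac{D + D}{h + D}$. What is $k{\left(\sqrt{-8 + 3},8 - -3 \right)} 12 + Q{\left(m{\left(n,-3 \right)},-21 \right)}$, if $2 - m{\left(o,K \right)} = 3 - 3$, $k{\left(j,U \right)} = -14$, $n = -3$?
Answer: $- \frac{3196}{19} \approx -168.21$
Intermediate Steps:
$m{\left(o,K \right)} = 2$ ($m{\left(o,K \right)} = 2 - \left(3 - 3\right) = 2 - 0 = 2 + 0 = 2$)
$Q{\left(D,h \right)} = \frac{2 D}{D + h}$
$k{\left(\sqrt{-8 + 3},8 - -3 \right)} 12 + Q{\left(m{\left(n,-3 \right)},-21 \right)} = \left(-14\right) 12 + 2 \cdot 2 \frac{1}{2 - 21} = -168 + 2 \cdot 2 \frac{1}{-19} = -168 + 2 \cdot 2 \left(- \frac{1}{19}\right) = -168 - \frac{4}{19} = - \frac{3196}{19}$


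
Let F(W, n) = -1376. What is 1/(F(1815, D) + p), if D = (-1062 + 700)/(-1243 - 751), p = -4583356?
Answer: -1/4584732 ≈ -2.1812e-7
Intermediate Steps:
D = 181/997 (D = -362/(-1994) = -362*(-1/1994) = 181/997 ≈ 0.18154)
1/(F(1815, D) + p) = 1/(-1376 - 4583356) = 1/(-4584732) = -1/4584732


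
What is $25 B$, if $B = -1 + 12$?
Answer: $275$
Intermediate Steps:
$B = 11$
$25 B = 25 \cdot 11 = 275$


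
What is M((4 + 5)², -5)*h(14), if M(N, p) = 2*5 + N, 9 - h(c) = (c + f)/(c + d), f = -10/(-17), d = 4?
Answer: 114023/153 ≈ 745.25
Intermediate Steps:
f = 10/17 (f = -10*(-1/17) = 10/17 ≈ 0.58823)
h(c) = 9 - (10/17 + c)/(4 + c) (h(c) = 9 - (c + 10/17)/(c + 4) = 9 - (10/17 + c)/(4 + c))
M(N, p) = 10 + N
M((4 + 5)², -5)*h(14) = (10 + (4 + 5)²)*(2*(301 + 68*14)/(17*(4 + 14))) = (10 + 9²)*((2/17)*(301 + 952)/18) = (10 + 81)*((2/17)*(1/18)*1253) = 91*(1253/153) = 114023/153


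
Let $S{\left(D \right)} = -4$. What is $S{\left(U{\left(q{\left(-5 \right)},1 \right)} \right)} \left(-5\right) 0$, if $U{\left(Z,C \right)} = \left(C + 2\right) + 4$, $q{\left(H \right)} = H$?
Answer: $0$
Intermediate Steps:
$U{\left(Z,C \right)} = 6 + C$ ($U{\left(Z,C \right)} = \left(2 + C\right) + 4 = 6 + C$)
$S{\left(U{\left(q{\left(-5 \right)},1 \right)} \right)} \left(-5\right) 0 = \left(-4\right) \left(-5\right) 0 = 20 \cdot 0 = 0$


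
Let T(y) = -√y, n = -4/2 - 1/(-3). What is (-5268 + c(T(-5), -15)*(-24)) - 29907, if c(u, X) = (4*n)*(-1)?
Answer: -35335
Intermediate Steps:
n = -5/3 (n = -4*½ - 1*(-⅓) = -2 + ⅓ = -5/3 ≈ -1.6667)
c(u, X) = 20/3 (c(u, X) = (4*(-5/3))*(-1) = -20/3*(-1) = 20/3)
(-5268 + c(T(-5), -15)*(-24)) - 29907 = (-5268 + (20/3)*(-24)) - 29907 = (-5268 - 160) - 29907 = -5428 - 29907 = -35335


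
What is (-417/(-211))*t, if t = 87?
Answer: 36279/211 ≈ 171.94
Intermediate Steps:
(-417/(-211))*t = -417/(-211)*87 = -417*(-1/211)*87 = (417/211)*87 = 36279/211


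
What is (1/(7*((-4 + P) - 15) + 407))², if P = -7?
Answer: 1/50625 ≈ 1.9753e-5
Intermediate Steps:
(1/(7*((-4 + P) - 15) + 407))² = (1/(7*((-4 - 7) - 15) + 407))² = (1/(7*(-11 - 15) + 407))² = (1/(7*(-26) + 407))² = (1/(-182 + 407))² = (1/225)² = 1/50625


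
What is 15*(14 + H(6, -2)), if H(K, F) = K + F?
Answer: 270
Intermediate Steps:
H(K, F) = F + K
15*(14 + H(6, -2)) = 15*(14 + (-2 + 6)) = 15*(14 + 4) = 15*18 = 270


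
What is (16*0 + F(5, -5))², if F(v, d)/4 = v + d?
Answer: 0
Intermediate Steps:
F(v, d) = 4*d + 4*v (F(v, d) = 4*(v + d) = 4*(d + v) = 4*d + 4*v)
(16*0 + F(5, -5))² = (16*0 + (4*(-5) + 4*5))² = (0 + (-20 + 20))² = (0 + 0)² = 0² = 0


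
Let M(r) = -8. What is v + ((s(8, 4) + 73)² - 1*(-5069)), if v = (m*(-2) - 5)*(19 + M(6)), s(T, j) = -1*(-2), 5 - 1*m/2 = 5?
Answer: 10639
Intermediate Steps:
m = 0 (m = 10 - 2*5 = 10 - 10 = 0)
s(T, j) = 2
v = -55 (v = (0*(-2) - 5)*(19 - 8) = (0 - 5)*11 = -5*11 = -55)
v + ((s(8, 4) + 73)² - 1*(-5069)) = -55 + ((2 + 73)² - 1*(-5069)) = -55 + (75² + 5069) = -55 + (5625 + 5069) = -55 + 10694 = 10639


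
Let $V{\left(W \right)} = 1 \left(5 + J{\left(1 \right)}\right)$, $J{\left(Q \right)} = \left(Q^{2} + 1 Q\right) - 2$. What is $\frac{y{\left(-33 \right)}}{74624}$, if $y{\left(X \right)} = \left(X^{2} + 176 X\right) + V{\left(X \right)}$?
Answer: $- \frac{2357}{37312} \approx -0.06317$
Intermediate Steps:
$J{\left(Q \right)} = -2 + Q + Q^{2}$ ($J{\left(Q \right)} = \left(Q^{2} + Q\right) - 2 = \left(Q + Q^{2}\right) - 2 = -2 + Q + Q^{2}$)
$V{\left(W \right)} = 5$ ($V{\left(W \right)} = 1 \left(5 + \left(-2 + 1 + 1^{2}\right)\right) = 1 \left(5 + \left(-2 + 1 + 1\right)\right) = 1 \left(5 + 0\right) = 1 \cdot 5 = 5$)
$y{\left(X \right)} = 5 + X^{2} + 176 X$ ($y{\left(X \right)} = \left(X^{2} + 176 X\right) + 5 = 5 + X^{2} + 176 X$)
$\frac{y{\left(-33 \right)}}{74624} = \frac{5 + \left(-33\right)^{2} + 176 \left(-33\right)}{74624} = \left(5 + 1089 - 5808\right) \frac{1}{74624} = \left(-4714\right) \frac{1}{74624} = - \frac{2357}{37312}$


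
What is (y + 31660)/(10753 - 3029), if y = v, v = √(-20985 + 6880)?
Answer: 7915/1931 + I*√14105/7724 ≈ 4.0989 + 0.015376*I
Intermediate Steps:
v = I*√14105 (v = √(-14105) = I*√14105 ≈ 118.76*I)
y = I*√14105 ≈ 118.76*I
(y + 31660)/(10753 - 3029) = (I*√14105 + 31660)/(10753 - 3029) = (31660 + I*√14105)/7724 = (31660 + I*√14105)*(1/7724) = 7915/1931 + I*√14105/7724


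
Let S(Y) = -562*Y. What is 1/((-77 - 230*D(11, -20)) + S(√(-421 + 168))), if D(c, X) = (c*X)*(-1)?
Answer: I/(-50677*I + 562*√253) ≈ -1.9137e-5 + 3.3757e-6*I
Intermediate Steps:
D(c, X) = -X*c (D(c, X) = (X*c)*(-1) = -X*c)
1/((-77 - 230*D(11, -20)) + S(√(-421 + 168))) = 1/((-77 - (-230)*(-20)*11) - 562*√(-421 + 168)) = 1/((-77 - 230*220) - 562*I*√253) = 1/((-77 - 50600) - 562*I*√253) = 1/(-50677 - 562*I*√253)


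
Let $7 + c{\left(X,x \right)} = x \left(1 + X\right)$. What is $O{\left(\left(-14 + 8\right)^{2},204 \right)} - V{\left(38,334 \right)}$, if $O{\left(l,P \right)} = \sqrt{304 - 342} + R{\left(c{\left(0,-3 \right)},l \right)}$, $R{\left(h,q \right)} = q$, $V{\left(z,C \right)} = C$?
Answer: $-298 + i \sqrt{38} \approx -298.0 + 6.1644 i$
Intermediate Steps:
$c{\left(X,x \right)} = -7 + x \left(1 + X\right)$
$O{\left(l,P \right)} = l + i \sqrt{38}$ ($O{\left(l,P \right)} = \sqrt{304 - 342} + l = \sqrt{-38} + l = i \sqrt{38} + l = l + i \sqrt{38}$)
$O{\left(\left(-14 + 8\right)^{2},204 \right)} - V{\left(38,334 \right)} = \left(\left(-14 + 8\right)^{2} + i \sqrt{38}\right) - 334 = \left(\left(-6\right)^{2} + i \sqrt{38}\right) - 334 = \left(36 + i \sqrt{38}\right) - 334 = -298 + i \sqrt{38}$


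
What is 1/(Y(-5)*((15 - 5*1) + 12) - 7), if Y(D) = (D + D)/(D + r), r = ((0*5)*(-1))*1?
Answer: 1/37 ≈ 0.027027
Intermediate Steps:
r = 0 (r = (0*(-1))*1 = 0*1 = 0)
Y(D) = 2 (Y(D) = (D + D)/(D + 0) = (2*D)/D = 2)
1/(Y(-5)*((15 - 5*1) + 12) - 7) = 1/(2*((15 - 5*1) + 12) - 7) = 1/(2*((15 - 5) + 12) - 7) = 1/(2*(10 + 12) - 7) = 1/(2*22 - 7) = 1/(44 - 7) = 1/37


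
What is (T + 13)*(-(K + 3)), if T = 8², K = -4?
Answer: 77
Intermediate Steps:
T = 64
(T + 13)*(-(K + 3)) = (64 + 13)*(-(-4 + 3)) = 77*(-1*(-1)) = 77*1 = 77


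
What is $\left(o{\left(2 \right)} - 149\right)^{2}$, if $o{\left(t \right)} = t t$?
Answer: $21025$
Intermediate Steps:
$o{\left(t \right)} = t^{2}$
$\left(o{\left(2 \right)} - 149\right)^{2} = \left(2^{2} - 149\right)^{2} = \left(4 - 149\right)^{2} = \left(-145\right)^{2} = 21025$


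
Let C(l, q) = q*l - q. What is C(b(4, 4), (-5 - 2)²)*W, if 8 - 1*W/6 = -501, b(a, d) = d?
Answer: 448938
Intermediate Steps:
W = 3054 (W = 48 - 6*(-501) = 48 + 3006 = 3054)
C(l, q) = -q + l*q (C(l, q) = l*q - q = -q + l*q)
C(b(4, 4), (-5 - 2)²)*W = ((-5 - 2)²*(-1 + 4))*3054 = ((-7)²*3)*3054 = (49*3)*3054 = 147*3054 = 448938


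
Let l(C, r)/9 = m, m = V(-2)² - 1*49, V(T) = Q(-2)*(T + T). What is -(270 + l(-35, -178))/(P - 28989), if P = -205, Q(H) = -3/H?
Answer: 153/29194 ≈ 0.0052408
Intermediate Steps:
V(T) = 3*T (V(T) = (-3/(-2))*(T + T) = (-3*(-½))*(2*T) = 3*(2*T)/2 = 3*T)
m = -13 (m = (3*(-2))² - 1*49 = (-6)² - 49 = 36 - 49 = -13)
l(C, r) = -117 (l(C, r) = 9*(-13) = -117)
-(270 + l(-35, -178))/(P - 28989) = -(270 - 117)/(-205 - 28989) = -153/(-29194) = -153*(-1)/29194 = -1*(-153/29194) = 153/29194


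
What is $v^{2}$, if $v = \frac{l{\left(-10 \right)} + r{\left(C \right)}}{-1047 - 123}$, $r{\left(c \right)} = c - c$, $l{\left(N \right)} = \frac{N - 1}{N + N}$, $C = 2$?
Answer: $\frac{121}{547560000} \approx 2.2098 \cdot 10^{-7}$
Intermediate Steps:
$l{\left(N \right)} = \frac{-1 + N}{2 N}$
$r{\left(c \right)} = 0$
$v = - \frac{11}{23400}$ ($v = \frac{\frac{-1 - 10}{2 \left(-10\right)} + 0}{-1047 - 123} = \frac{\frac{1}{2} \left(- \frac{1}{10}\right) \left(-11\right) + 0}{-1170} = \left(\frac{11}{20} + 0\right) \left(- \frac{1}{1170}\right) = \frac{11}{20} \left(- \frac{1}{1170}\right) = - \frac{11}{23400} \approx -0.00047009$)
$v^{2} = \left(- \frac{11}{23400}\right)^{2} = \frac{121}{547560000}$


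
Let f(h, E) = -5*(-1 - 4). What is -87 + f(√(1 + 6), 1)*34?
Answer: 763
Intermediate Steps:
f(h, E) = 25 (f(h, E) = -5*(-5) = 25)
-87 + f(√(1 + 6), 1)*34 = -87 + 25*34 = -87 + 850 = 763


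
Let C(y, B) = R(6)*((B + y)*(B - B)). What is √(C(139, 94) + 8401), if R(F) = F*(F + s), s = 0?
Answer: √8401 ≈ 91.657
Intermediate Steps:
R(F) = F² (R(F) = F*(F + 0) = F*F = F²)
C(y, B) = 0 (C(y, B) = 6²*((B + y)*(B - B)) = 36*((B + y)*0) = 36*0 = 0)
√(C(139, 94) + 8401) = √(0 + 8401) = √8401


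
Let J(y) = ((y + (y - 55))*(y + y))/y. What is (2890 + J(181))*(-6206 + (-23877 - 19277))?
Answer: -172957440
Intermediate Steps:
J(y) = -110 + 4*y (J(y) = ((y + (-55 + y))*(2*y))/y = ((-55 + 2*y)*(2*y))/y = (2*y*(-55 + 2*y))/y = -110 + 4*y)
(2890 + J(181))*(-6206 + (-23877 - 19277)) = (2890 + (-110 + 4*181))*(-6206 + (-23877 - 19277)) = (2890 + (-110 + 724))*(-6206 - 43154) = (2890 + 614)*(-49360) = 3504*(-49360) = -172957440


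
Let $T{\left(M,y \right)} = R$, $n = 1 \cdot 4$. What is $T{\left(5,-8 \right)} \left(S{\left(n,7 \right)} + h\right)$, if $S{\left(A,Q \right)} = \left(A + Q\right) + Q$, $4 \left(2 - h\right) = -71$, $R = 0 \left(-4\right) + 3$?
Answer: $\frac{453}{4} \approx 113.25$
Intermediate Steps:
$R = 3$ ($R = 0 + 3 = 3$)
$h = \frac{79}{4}$ ($h = 2 - - \frac{71}{4} = 2 + \frac{71}{4} = \frac{79}{4} \approx 19.75$)
$n = 4$
$T{\left(M,y \right)} = 3$
$S{\left(A,Q \right)} = A + 2 Q$
$T{\left(5,-8 \right)} \left(S{\left(n,7 \right)} + h\right) = 3 \left(\left(4 + 2 \cdot 7\right) + \frac{79}{4}\right) = 3 \left(\left(4 + 14\right) + \frac{79}{4}\right) = 3 \left(18 + \frac{79}{4}\right) = 3 \cdot \frac{151}{4} = \frac{453}{4}$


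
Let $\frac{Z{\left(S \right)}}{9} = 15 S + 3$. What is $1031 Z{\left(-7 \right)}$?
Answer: $-946458$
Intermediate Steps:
$Z{\left(S \right)} = 27 + 135 S$ ($Z{\left(S \right)} = 9 \left(15 S + 3\right) = 9 \left(3 + 15 S\right) = 27 + 135 S$)
$1031 Z{\left(-7 \right)} = 1031 \left(27 + 135 \left(-7\right)\right) = 1031 \left(27 - 945\right) = 1031 \left(-918\right) = -946458$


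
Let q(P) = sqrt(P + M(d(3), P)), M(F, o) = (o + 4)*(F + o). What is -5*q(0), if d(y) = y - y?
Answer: 0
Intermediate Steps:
d(y) = 0
M(F, o) = (4 + o)*(F + o)
q(P) = sqrt(P**2 + 5*P) (q(P) = sqrt(P + (P**2 + 4*0 + 4*P + 0*P)) = sqrt(P + (P**2 + 0 + 4*P + 0)) = sqrt(P + (P**2 + 4*P)) = sqrt(P**2 + 5*P))
-5*q(0) = -5*sqrt(0*(5 + 0)) = -5*sqrt(0*5) = -5*sqrt(0) = -5*0 = 0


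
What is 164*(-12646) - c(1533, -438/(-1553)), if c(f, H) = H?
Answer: -3220835470/1553 ≈ -2.0739e+6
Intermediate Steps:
164*(-12646) - c(1533, -438/(-1553)) = 164*(-12646) - (-438)/(-1553) = -2073944 - (-438)*(-1)/1553 = -2073944 - 1*438/1553 = -2073944 - 438/1553 = -3220835470/1553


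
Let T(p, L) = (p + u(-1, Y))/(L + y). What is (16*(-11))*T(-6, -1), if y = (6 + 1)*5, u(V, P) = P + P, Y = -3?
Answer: 1056/17 ≈ 62.118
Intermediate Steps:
u(V, P) = 2*P
y = 35 (y = 7*5 = 35)
T(p, L) = (-6 + p)/(35 + L) (T(p, L) = (p + 2*(-3))/(L + 35) = (p - 6)/(35 + L) = (-6 + p)/(35 + L))
(16*(-11))*T(-6, -1) = (16*(-11))*((-6 - 6)/(35 - 1)) = -176*(-12)/34 = -88*(-12)/17 = -176*(-6/17) = 1056/17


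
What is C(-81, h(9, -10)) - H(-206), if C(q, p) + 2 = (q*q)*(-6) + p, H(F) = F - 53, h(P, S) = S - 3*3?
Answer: -39128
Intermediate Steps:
h(P, S) = -9 + S (h(P, S) = S - 9 = -9 + S)
H(F) = -53 + F
C(q, p) = -2 + p - 6*q² (C(q, p) = -2 + ((q*q)*(-6) + p) = -2 + (q²*(-6) + p) = -2 + (-6*q² + p) = -2 + (p - 6*q²) = -2 + p - 6*q²)
C(-81, h(9, -10)) - H(-206) = (-2 + (-9 - 10) - 6*(-81)²) - (-53 - 206) = (-2 - 19 - 6*6561) - 1*(-259) = (-2 - 19 - 39366) + 259 = -39387 + 259 = -39128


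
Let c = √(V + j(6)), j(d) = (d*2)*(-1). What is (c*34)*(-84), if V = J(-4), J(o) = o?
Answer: -11424*I ≈ -11424.0*I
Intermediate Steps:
j(d) = -2*d (j(d) = (2*d)*(-1) = -2*d)
V = -4
c = 4*I (c = √(-4 - 2*6) = √(-4 - 12) = √(-16) = 4*I ≈ 4.0*I)
(c*34)*(-84) = ((4*I)*34)*(-84) = (136*I)*(-84) = -11424*I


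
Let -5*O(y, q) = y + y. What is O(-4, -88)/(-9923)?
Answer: -8/49615 ≈ -0.00016124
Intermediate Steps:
O(y, q) = -2*y/5 (O(y, q) = -(y + y)/5 = -2*y/5)
O(-4, -88)/(-9923) = -2/5*(-4)/(-9923) = (8/5)*(-1/9923) = -8/49615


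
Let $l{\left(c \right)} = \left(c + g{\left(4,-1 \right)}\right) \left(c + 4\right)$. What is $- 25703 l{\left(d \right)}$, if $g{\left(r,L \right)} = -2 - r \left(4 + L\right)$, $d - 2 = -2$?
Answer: $1439368$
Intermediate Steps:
$d = 0$ ($d = 2 - 2 = 0$)
$g{\left(r,L \right)} = -2 - r \left(4 + L\right)$
$l{\left(c \right)} = \left(-14 + c\right) \left(4 + c\right)$ ($l{\left(c \right)} = \left(c - \left(18 - 4\right)\right) \left(c + 4\right) = \left(c - 14\right) \left(4 + c\right) = \left(-14 + c\right) \left(4 + c\right)$)
$- 25703 l{\left(d \right)} = - 25703 \left(-56 + 0^{2} - 0\right) = - 25703 \left(-56 + 0 + 0\right) = \left(-25703\right) \left(-56\right) = 1439368$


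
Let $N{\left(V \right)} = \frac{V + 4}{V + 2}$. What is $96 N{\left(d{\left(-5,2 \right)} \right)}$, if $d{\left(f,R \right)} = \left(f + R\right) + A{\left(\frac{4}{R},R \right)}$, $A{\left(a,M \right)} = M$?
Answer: $288$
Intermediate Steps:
$d{\left(f,R \right)} = f + 2 R$ ($d{\left(f,R \right)} = \left(f + R\right) + R = \left(R + f\right) + R = f + 2 R$)
$N{\left(V \right)} = \frac{4 + V}{2 + V}$
$96 N{\left(d{\left(-5,2 \right)} \right)} = 96 \frac{4 + \left(-5 + 2 \cdot 2\right)}{2 + \left(-5 + 2 \cdot 2\right)} = 96 \frac{4 + \left(-5 + 4\right)}{2 + \left(-5 + 4\right)} = 96 \frac{4 - 1}{2 - 1} = 96 \cdot 1^{-1} \cdot 3 = 96 \cdot 1 \cdot 3 = 96 \cdot 3 = 288$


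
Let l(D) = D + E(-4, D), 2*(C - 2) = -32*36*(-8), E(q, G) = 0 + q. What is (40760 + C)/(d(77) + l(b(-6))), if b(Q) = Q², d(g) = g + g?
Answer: 22685/93 ≈ 243.92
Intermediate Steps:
E(q, G) = q
d(g) = 2*g
C = 4610 (C = 2 + (-32*36*(-8))/2 = 2 + (-1152*(-8))/2 = 2 + (½)*9216 = 2 + 4608 = 4610)
l(D) = -4 + D (l(D) = D - 4 = -4 + D)
(40760 + C)/(d(77) + l(b(-6))) = (40760 + 4610)/(2*77 + (-4 + (-6)²)) = 45370/(154 + (-4 + 36)) = 45370/(154 + 32) = 45370/186 = 45370*(1/186) = 22685/93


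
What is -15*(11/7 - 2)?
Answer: 45/7 ≈ 6.4286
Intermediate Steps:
-15*(11/7 - 2) = -15*(-3/7) = 45/7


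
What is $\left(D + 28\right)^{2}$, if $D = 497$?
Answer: $275625$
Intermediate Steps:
$\left(D + 28\right)^{2} = \left(497 + 28\right)^{2} = 525^{2} = 275625$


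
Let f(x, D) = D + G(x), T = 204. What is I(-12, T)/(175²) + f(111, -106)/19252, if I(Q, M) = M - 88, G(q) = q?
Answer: 2386357/589592500 ≈ 0.0040475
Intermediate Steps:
I(Q, M) = -88 + M
f(x, D) = D + x
I(-12, T)/(175²) + f(111, -106)/19252 = (-88 + 204)/(175²) + (-106 + 111)/19252 = 116/30625 + 5*(1/19252) = 116*(1/30625) + 5/19252 = 116/30625 + 5/19252 = 2386357/589592500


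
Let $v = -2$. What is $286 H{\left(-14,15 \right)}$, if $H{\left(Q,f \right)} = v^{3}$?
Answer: $-2288$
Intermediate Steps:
$H{\left(Q,f \right)} = -8$ ($H{\left(Q,f \right)} = \left(-2\right)^{3} = -8$)
$286 H{\left(-14,15 \right)} = 286 \left(-8\right) = -2288$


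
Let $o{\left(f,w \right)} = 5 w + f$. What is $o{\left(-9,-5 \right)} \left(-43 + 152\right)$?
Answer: $-3706$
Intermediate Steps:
$o{\left(f,w \right)} = f + 5 w$
$o{\left(-9,-5 \right)} \left(-43 + 152\right) = \left(-9 + 5 \left(-5\right)\right) \left(-43 + 152\right) = \left(-9 - 25\right) 109 = \left(-34\right) 109 = -3706$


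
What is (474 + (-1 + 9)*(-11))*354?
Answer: 136644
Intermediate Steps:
(474 + (-1 + 9)*(-11))*354 = (474 + 8*(-11))*354 = (474 - 88)*354 = 386*354 = 136644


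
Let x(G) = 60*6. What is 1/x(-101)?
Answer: 1/360 ≈ 0.0027778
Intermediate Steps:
x(G) = 360
1/x(-101) = 1/360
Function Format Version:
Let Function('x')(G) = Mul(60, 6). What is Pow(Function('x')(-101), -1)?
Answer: Rational(1, 360) ≈ 0.0027778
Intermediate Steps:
Function('x')(G) = 360
Pow(Function('x')(-101), -1) = Pow(360, -1) = Rational(1, 360)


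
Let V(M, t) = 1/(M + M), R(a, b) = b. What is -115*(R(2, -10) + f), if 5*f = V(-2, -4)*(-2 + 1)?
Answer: 4577/4 ≈ 1144.3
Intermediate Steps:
V(M, t) = 1/(2*M)
f = 1/20 (f = (((1/2)/(-2))*(-2 + 1))/5 = (((1/2)*(-1/2))*(-1))/5 = (-1/4*(-1))/5 = (1/5)*(1/4) = 1/20 ≈ 0.050000)
-115*(R(2, -10) + f) = -115*(-10 + 1/20) = -115*(-199/20) = 4577/4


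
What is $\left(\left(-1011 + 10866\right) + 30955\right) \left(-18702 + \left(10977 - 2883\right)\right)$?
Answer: $-432912480$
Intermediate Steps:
$\left(\left(-1011 + 10866\right) + 30955\right) \left(-18702 + \left(10977 - 2883\right)\right) = \left(9855 + 30955\right) \left(-18702 + 8094\right) = 40810 \left(-10608\right) = -432912480$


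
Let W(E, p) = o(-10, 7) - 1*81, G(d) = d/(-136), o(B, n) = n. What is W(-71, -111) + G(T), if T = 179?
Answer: -10243/136 ≈ -75.316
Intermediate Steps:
G(d) = -d/136 (G(d) = d*(-1/136) = -d/136)
W(E, p) = -74 (W(E, p) = 7 - 1*81 = 7 - 81 = -74)
W(-71, -111) + G(T) = -74 - 1/136*179 = -74 - 179/136 = -10243/136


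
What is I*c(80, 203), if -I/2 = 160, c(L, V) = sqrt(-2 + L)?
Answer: -320*sqrt(78) ≈ -2826.2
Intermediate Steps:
I = -320 (I = -2*160 = -320)
I*c(80, 203) = -320*sqrt(-2 + 80) = -320*sqrt(78)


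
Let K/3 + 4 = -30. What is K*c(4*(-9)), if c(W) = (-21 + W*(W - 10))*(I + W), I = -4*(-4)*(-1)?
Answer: 8672040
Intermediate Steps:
K = -102 (K = -12 + 3*(-30) = -12 - 90 = -102)
I = -16 (I = 16*(-1) = -16)
c(W) = (-21 + W*(-10 + W))*(-16 + W) (c(W) = (-21 + W*(W - 10))*(-16 + W) = (-21 + W*(-10 + W))*(-16 + W))
K*c(4*(-9)) = -102*(336 + (4*(-9))**3 - 26*(4*(-9))**2 + 139*(4*(-9))) = -102*(336 + (-36)**3 - 26*(-36)**2 + 139*(-36)) = -102*(336 - 46656 - 26*1296 - 5004) = -102*(336 - 46656 - 33696 - 5004) = -102*(-85020) = 8672040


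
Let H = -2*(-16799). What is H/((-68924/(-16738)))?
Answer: 140590831/17231 ≈ 8159.2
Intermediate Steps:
H = 33598
H/((-68924/(-16738))) = 33598/((-68924/(-16738))) = 33598/((-68924*(-1/16738))) = 33598/(34462/8369) = 33598*(8369/34462) = 140590831/17231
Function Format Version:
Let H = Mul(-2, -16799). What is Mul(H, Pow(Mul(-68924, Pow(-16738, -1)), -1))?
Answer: Rational(140590831, 17231) ≈ 8159.2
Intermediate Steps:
H = 33598
Mul(H, Pow(Mul(-68924, Pow(-16738, -1)), -1)) = Mul(33598, Pow(Mul(-68924, Pow(-16738, -1)), -1)) = Mul(33598, Pow(Mul(-68924, Rational(-1, 16738)), -1)) = Mul(33598, Pow(Rational(34462, 8369), -1)) = Mul(33598, Rational(8369, 34462)) = Rational(140590831, 17231)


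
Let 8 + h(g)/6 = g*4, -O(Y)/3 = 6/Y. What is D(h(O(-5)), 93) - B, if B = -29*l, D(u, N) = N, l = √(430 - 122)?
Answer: 93 + 58*√77 ≈ 601.95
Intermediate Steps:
O(Y) = -18/Y
l = 2*√77 (l = √308 = 2*√77 ≈ 17.550)
h(g) = -48 + 24*g (h(g) = -48 + 6*(g*4) = -48 + 6*(4*g) = -48 + 24*g)
B = -58*√77 ≈ -508.95
D(h(O(-5)), 93) - B = 93 - (-58)*√77 = 93 + 58*√77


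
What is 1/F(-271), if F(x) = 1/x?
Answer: -271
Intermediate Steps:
1/F(-271) = 1/(1/(-271)) = 1/(-1/271) = -271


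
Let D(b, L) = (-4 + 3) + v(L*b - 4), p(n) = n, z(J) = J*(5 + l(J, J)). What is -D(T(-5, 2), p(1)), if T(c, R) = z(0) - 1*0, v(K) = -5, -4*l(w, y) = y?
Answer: 6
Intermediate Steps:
l(w, y) = -y/4
z(J) = J*(5 - J/4)
T(c, R) = 0 (T(c, R) = (¼)*0*(20 - 1*0) - 1*0 = (¼)*0*(20 + 0) + 0 = (¼)*0*20 + 0 = 0 + 0 = 0)
D(b, L) = -6 (D(b, L) = (-4 + 3) - 5 = -1 - 5 = -6)
-D(T(-5, 2), p(1)) = -1*(-6) = 6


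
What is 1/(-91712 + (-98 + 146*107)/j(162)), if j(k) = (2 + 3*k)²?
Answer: -59536/5460161751 ≈ -1.0904e-5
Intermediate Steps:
1/(-91712 + (-98 + 146*107)/j(162)) = 1/(-91712 + (-98 + 146*107)/((2 + 3*162)²)) = 1/(-91712 + (-98 + 15622)/((2 + 486)²)) = 1/(-91712 + 15524/(488²)) = 1/(-91712 + 15524/238144) = 1/(-91712 + 15524*(1/238144)) = 1/(-91712 + 3881/59536) = 1/(-5460161751/59536) = -59536/5460161751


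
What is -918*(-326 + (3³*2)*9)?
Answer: -146880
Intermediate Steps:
-918*(-326 + (3³*2)*9) = -918*(-326 + (27*2)*9) = -918*(-326 + 54*9) = -918*(-326 + 486) = -918*160 = -146880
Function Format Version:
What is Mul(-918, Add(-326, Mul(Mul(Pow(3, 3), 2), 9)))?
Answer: -146880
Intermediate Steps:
Mul(-918, Add(-326, Mul(Mul(Pow(3, 3), 2), 9))) = Mul(-918, Add(-326, Mul(Mul(27, 2), 9))) = Mul(-918, Add(-326, Mul(54, 9))) = Mul(-918, Add(-326, 486)) = Mul(-918, 160) = -146880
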